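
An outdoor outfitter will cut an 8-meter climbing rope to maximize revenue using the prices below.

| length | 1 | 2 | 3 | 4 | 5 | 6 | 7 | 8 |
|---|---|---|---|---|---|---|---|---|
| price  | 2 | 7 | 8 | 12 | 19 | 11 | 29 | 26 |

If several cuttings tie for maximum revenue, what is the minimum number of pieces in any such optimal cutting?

2

Let r[k] be the best obtainable value from length k. For each k, try every first piece i and keep the best of price[i] + r[k−i].
r[1] = 2
r[2] = max(2+2, 7+0) = 7
r[3] = max(2+7, 7+2, 8+0) = 9
r[4] = max(2+9, 7+7, 8+2, 12+0) = 14
r[5] = max(2+14, 7+9, 8+7, 12+2, 19+0) = 19
r[6] = max(2+19, 7+14, 8+9, 12+7, 19+2, 11+0) = 21
r[7] = max(2+21, 7+19, 8+14, …, 11+2, 29+0) = 29
r[8] = max(2+29, 7+21, 8+19, …, 29+2, 26+0) = 31
Maximum revenue is €31.
Now minimize piece count subject to staying optimal: for each k, pieces[k] = 1 + min over i with p[i]+r[k−i]=r[k] of pieces[k−i].
pieces[5] = 1
pieces[6] = 2
pieces[7] = 1
pieces[8] = 2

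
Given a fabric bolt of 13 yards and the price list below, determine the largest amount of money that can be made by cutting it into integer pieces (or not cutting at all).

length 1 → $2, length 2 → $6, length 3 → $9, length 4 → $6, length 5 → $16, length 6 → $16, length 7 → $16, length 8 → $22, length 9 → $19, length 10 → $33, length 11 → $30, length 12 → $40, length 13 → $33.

42

Build best[k] bottom-up: best[k] = max over allowed piece i of (p[i] + best[k−i]).
best[1] = 2
best[2] = 6
best[3] = 9
best[4] = 12  (first piece 2, then best[2]=6)
best[5] = 16
best[6] = 18  (first piece 1, then best[5]=16)
best[7] = 22  (first piece 2, then best[5]=16)
best[8] = 25  (first piece 3, then best[5]=16)
best[9] = 28  (first piece 2, then best[7]=22)
best[10] = 33
best[11] = 35  (first piece 1, then best[10]=33)
best[12] = 40
best[13] = 42  (first piece 1, then best[12]=40)
One optimal cutting: 12 + 1 → $40 + $2 = $42.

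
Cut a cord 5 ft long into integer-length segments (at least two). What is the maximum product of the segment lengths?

6

Let g[k] be the best product for length k (with at least one cut). For each first piece i, the rest contributes max(k−i, g[k−i]).
g[2] = 1×max(1,0) = 1×1 = 1
g[3] = 1×max(2,1) = 1×2 = 2
g[4] = 2×max(2,1) = 2×2 = 4
g[5] = 2×max(3,2) = 2×3 = 6
One optimal split: 3 + 2; product 3×2 = 6.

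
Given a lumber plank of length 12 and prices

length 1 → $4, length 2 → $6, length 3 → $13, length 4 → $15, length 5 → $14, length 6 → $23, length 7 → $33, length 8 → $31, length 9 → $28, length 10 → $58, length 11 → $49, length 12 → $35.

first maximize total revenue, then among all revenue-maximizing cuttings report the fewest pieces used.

3

Let r[k] be the best obtainable value from length k. For each k, try every first piece i and keep the best of price[i] + r[k−i].
r[1] = 4
r[2] = 8  (first piece 1, then r[1]=4)
r[3] = 13
r[4] = 17  (first piece 1, then r[3]=13)
r[5] = 21  (first piece 1, then r[4]=17)
r[6] = 26  (first piece 3, then r[3]=13)
r[7] = 33
r[8] = 37  (first piece 1, then r[7]=33)
r[9] = 41  (first piece 1, then r[8]=37)
r[10] = 58
r[11] = 62  (first piece 1, then r[10]=58)
r[12] = 66  (first piece 1, then r[11]=62)
Maximum revenue is $66.
Now minimize piece count subject to staying optimal: for each k, pieces[k] = 1 + min over i with p[i]+r[k−i]=r[k] of pieces[k−i].
pieces[9] = 3
pieces[10] = 1
pieces[11] = 2
pieces[12] = 3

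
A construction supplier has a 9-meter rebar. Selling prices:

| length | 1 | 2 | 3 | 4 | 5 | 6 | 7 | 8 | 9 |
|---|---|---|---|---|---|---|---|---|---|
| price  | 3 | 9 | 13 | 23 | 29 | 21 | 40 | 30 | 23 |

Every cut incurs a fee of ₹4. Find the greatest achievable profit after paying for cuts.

Build r[k] bottom-up: r[k] = max over allowed piece i of (p[i] + r[k−i]) − 4 per cut.
r[1] = 3
r[2] = max(3+3-4, 9+0) = 9
r[3] = max(3+9-4, 9+3-4, 13+0) = 13
r[4] = max(3+13-4, 9+9-4, 13+3-4, 23+0) = 23
r[5] = max(3+23-4, 9+13-4, 13+9-4, 23+3-4, 29+0) = 29
r[6] = max(3+29-4, 9+23-4, 13+13-4, 23+9-4, 29+3-4, 21+0) = 28
r[7] = max(3+28-4, 9+29-4, 13+23-4, …, 21+3-4, 40+0) = 40
r[8] = max(3+40-4, 9+28-4, 13+29-4, …, 40+3-4, 30+0) = 42
r[9] = max(3+42-4, 9+40-4, 13+28-4, …, 30+3-4, 23+0) = 48
One optimal plan: pieces 5 + 4 (1 cut) → ₹52 − ₹4 = ₹48.

48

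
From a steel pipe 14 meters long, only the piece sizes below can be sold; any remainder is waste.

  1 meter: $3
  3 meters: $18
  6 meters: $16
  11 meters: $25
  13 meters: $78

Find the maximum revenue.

81

Build r[k] bottom-up: r[k] = max over allowed piece i of (p[i] + r[k−i]).
r[1] = 3
r[2] = 6  (first piece 1, then r[1]=3)
r[3] = max(3+6, 18+0) = 18
r[4] = max(3+18, 18+3) = 21
r[5] = max(3+21, 18+6) = 24
r[6] = max(3+24, 18+18, 16+0) = 36
r[7] = max(3+36, 18+21, 16+3) = 39
r[8] = max(3+39, 18+24, 16+6) = 42
r[9] = max(3+42, 18+36, 16+18) = 54
r[10] = max(3+54, 18+39, 16+21) = 57
r[11] = max(3+57, 18+42, 16+24, 25+0) = 60
r[12] = max(3+60, 18+54, 16+36, 25+3) = 72
r[13] = max(3+72, 18+57, 16+39, 25+6, 78+0) = 78
r[14] = max(3+78, 18+60, 16+42, 25+18, 78+3) = 81
One optimal cutting: 13 + 1 → $81.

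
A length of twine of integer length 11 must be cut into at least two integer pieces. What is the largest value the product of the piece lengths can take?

54

Define prod[k] = max over 1≤i<k of i · max(k−i, prod[k−i]); the inner max lets the remainder stay uncut if that's better.
prod[2] = 1×max(1,0) = 1×1 = 1
prod[3] = max(1×2, 2×1) = 2
prod[4] = max(1×3, 2×2, 3×1) = 4
prod[5] = max(1×4, 2×3, 3×2, 4×1) = 6
prod[6] = max(1×6, 2×4, 3×3, 4×2, 5×1) = 9
prod[7] = max(1×9, 2×6, 3×4, 4×3, 5×2, 6×1) = 12
prod[8] = max(1×12, 2×9, 3×6, …, 6×2, 7×1) = 18
prod[9] = max(1×18, 2×12, 3×9, …, 7×2, 8×1) = 27
prod[10] = max(1×27, 2×18, 3×12, …, 8×2, 9×1) = 36
prod[11] = max(1×36, 2×27, 3×18, …, 9×2, 10×1) = 54
One optimal split: 3 + 3 + 3 + 2; product 3×3×3×2 = 54.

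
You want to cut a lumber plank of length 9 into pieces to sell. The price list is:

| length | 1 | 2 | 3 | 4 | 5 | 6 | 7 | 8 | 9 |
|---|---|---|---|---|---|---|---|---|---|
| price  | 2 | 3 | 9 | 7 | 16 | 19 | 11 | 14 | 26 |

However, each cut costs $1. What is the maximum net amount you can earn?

27

Build v[k] bottom-up: v[k] = max over allowed piece i of (p[i] + v[k−i]) − 1 per cut.
v[1] = 2
v[2] = 3  (first piece 1, then v[1]=2)
v[3] = 9
v[4] = 10  (first piece 1, then v[3]=9)
v[5] = 16
v[6] = 19
v[7] = 20  (first piece 1, then v[6]=19)
v[8] = 24  (first piece 3, then v[5]=16)
v[9] = 27  (first piece 3, then v[6]=19)
One optimal plan: pieces 6 + 3 (1 cut) → $28 − $1 = $27.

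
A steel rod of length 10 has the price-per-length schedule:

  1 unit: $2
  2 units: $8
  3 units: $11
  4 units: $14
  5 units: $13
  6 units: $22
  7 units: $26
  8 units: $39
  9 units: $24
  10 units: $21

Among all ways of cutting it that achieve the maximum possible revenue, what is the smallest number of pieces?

Consider every possible first cut. r[k] is the best of p[i]+r[k−i] over all sellable i≤k.
r[1] = 2
r[2] = 8
r[3] = 11
r[4] = 16  (first piece 2, then r[2]=8)
r[5] = 19  (first piece 2, then r[3]=11)
r[6] = 24  (first piece 2, then r[4]=16)
r[7] = 27  (first piece 2, then r[5]=19)
r[8] = 39
r[9] = 41  (first piece 1, then r[8]=39)
r[10] = 47  (first piece 2, then r[8]=39)
Maximum revenue is $47.
Now minimize piece count subject to staying optimal: for each k, pieces[k] = 1 + min over i with p[i]+r[k−i]=r[k] of pieces[k−i].
pieces[7] = 3
pieces[8] = 1
pieces[9] = 2
pieces[10] = 2

2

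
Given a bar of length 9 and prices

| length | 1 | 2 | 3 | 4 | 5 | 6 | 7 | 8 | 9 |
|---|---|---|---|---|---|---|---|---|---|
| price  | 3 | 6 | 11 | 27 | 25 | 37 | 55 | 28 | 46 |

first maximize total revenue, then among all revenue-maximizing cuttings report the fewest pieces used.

2

Consider every possible first cut. r[k] is the best of p[i]+r[k−i] over all sellable i≤k.
r[1] = 3
r[2] = max(3+3, 6+0) = 6
r[3] = max(3+6, 6+3, 11+0) = 11
r[4] = max(3+11, 6+6, 11+3, 27+0) = 27
r[5] = max(3+27, 6+11, 11+6, 27+3, 25+0) = 30
r[6] = max(3+30, 6+27, 11+11, 27+6, 25+3, 37+0) = 37
r[7] = max(3+37, 6+30, 11+27, …, 37+3, 55+0) = 55
r[8] = max(3+55, 6+37, 11+30, …, 55+3, 28+0) = 58
r[9] = max(3+58, 6+55, 11+37, …, 28+3, 46+0) = 61
Maximum revenue is $61.
Now minimize piece count subject to staying optimal: for each k, pieces[k] = 1 + min over i with p[i]+r[k−i]=r[k] of pieces[k−i].
pieces[6] = 1
pieces[7] = 1
pieces[8] = 2
pieces[9] = 2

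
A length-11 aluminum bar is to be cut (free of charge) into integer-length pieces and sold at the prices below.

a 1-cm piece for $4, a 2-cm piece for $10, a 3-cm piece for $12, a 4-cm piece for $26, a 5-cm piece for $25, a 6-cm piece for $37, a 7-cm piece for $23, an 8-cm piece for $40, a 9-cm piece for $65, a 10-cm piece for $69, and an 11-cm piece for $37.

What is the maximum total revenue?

Build best[k] bottom-up: best[k] = max over allowed piece i of (p[i] + best[k−i]).
best[1] = 4
best[2] = max(4+4, 10+0) = 10
best[3] = max(4+10, 10+4, 12+0) = 14
best[4] = max(4+14, 10+10, 12+4, 26+0) = 26
best[5] = max(4+26, 10+14, 12+10, 26+4, 25+0) = 30
best[6] = max(4+30, 10+26, 12+14, 26+10, 25+4, 37+0) = 37
best[7] = max(4+37, 10+30, 12+26, …, 37+4, 23+0) = 41
best[8] = max(4+41, 10+37, 12+30, …, 23+4, 40+0) = 52
best[9] = max(4+52, 10+41, 12+37, …, 40+4, 65+0) = 65
best[10] = max(4+65, 10+52, 12+41, …, 65+4, 69+0) = 69
best[11] = max(4+69, 10+65, 12+52, …, 69+4, 37+0) = 75
One optimal cutting: 9 + 2 → $65 + $10 = $75.

75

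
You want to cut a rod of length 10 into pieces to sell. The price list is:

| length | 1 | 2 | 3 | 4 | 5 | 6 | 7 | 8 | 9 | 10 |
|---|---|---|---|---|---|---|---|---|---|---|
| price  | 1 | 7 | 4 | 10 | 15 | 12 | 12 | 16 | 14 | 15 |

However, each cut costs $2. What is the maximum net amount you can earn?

28

Consider every possible first cut. r[k] is the best of p[i]+r[k−i] over all sellable i≤k, charging 2 whenever i<k.
r[1] = 1
r[2] = 7
r[3] = 6  (first piece 1, then r[2]=7)
r[4] = 12  (first piece 2, then r[2]=7)
r[5] = 15
r[6] = 17  (first piece 2, then r[4]=12)
r[7] = 20  (first piece 2, then r[5]=15)
r[8] = 22  (first piece 2, then r[6]=17)
r[9] = 25  (first piece 2, then r[7]=20)
r[10] = 28  (first piece 5, then r[5]=15)
One optimal plan: pieces 5 + 5 (1 cut) → $30 − $2 = $28.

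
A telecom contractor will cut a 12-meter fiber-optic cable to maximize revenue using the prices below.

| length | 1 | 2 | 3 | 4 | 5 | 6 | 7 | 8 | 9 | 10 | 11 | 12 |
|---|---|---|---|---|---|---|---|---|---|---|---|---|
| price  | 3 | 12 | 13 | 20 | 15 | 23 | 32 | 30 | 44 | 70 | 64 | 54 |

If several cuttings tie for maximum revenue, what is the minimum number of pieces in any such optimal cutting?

2

Build r[k] bottom-up: r[k] = max over allowed piece i of (p[i] + r[k−i]).
r[1] = 3
r[2] = 12
r[3] = 15  (first piece 1, then r[2]=12)
r[4] = 24  (first piece 2, then r[2]=12)
r[5] = 27  (first piece 1, then r[4]=24)
r[6] = 36  (first piece 2, then r[4]=24)
r[7] = 39  (first piece 1, then r[6]=36)
r[8] = 48  (first piece 2, then r[6]=36)
r[9] = 51  (first piece 1, then r[8]=48)
r[10] = 70
r[11] = 73  (first piece 1, then r[10]=70)
r[12] = 82  (first piece 2, then r[10]=70)
Maximum revenue is $82.
Now minimize piece count subject to staying optimal: for each k, pieces[k] = 1 + min over i with p[i]+r[k−i]=r[k] of pieces[k−i].
pieces[9] = 5
pieces[10] = 1
pieces[11] = 2
pieces[12] = 2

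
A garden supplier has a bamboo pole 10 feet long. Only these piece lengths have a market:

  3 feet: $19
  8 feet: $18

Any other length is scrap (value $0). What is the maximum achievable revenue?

57

Build f[k] bottom-up: f[k] = max over allowed piece i of (p[i] + f[k−i]).
f[1] = 0
f[2] = 0
f[3] = 19
f[4] = 19
f[5] = 19
f[6] = 38  (first piece 3, then f[3]=19)
f[7] = 38
f[8] = 38
f[9] = 57  (first piece 3, then f[6]=38)
f[10] = 57
One optimal cutting: pieces 3 + 3 + 3 with 1 foot of scrap → $57.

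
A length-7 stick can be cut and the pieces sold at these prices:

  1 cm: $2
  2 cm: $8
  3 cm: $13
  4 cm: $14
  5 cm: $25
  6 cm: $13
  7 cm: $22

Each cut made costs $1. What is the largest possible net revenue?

Build v[k] bottom-up: v[k] = max over allowed piece i of (p[i] + v[k−i]) − 1 per cut.
v[1] = 2
v[2] = 8
v[3] = 13
v[4] = 15  (first piece 2, then v[2]=8)
v[5] = 25
v[6] = 26  (first piece 1, then v[5]=25)
v[7] = 32  (first piece 2, then v[5]=25)
One optimal plan: pieces 5 + 2 (1 cut) → $33 − $1 = $32.

32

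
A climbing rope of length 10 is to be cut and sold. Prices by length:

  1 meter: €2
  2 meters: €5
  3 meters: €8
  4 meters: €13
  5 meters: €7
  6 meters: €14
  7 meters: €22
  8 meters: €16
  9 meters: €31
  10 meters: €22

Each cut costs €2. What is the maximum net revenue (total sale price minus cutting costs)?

31

Let v[k] be the best obtainable value from length k. For each k, try every first piece i and keep the best of price[i] + v[k−i] minus the 2 cut fee when i<k.
v[1] = 2
v[2] = max(2+2-2, 5+0) = 5
v[3] = max(2+5-2, 5+2-2, 8+0) = 8
v[4] = max(2+8-2, 5+5-2, 8+2-2, 13+0) = 13
v[5] = max(2+13-2, 5+8-2, 8+5-2, 13+2-2, 7+0) = 13
v[6] = max(2+13-2, 5+13-2, 8+8-2, 13+5-2, 7+2-2, 14+0) = 16
v[7] = max(2+16-2, 5+13-2, 8+13-2, …, 14+2-2, 22+0) = 22
v[8] = max(2+22-2, 5+16-2, 8+13-2, …, 22+2-2, 16+0) = 24
v[9] = max(2+24-2, 5+22-2, 8+16-2, …, 16+2-2, 31+0) = 31
v[10] = max(2+31-2, 5+24-2, 8+22-2, …, 31+2-2, 22+0) = 31
One optimal plan: pieces 9 + 1 (1 cut) → €33 − €2 = €31.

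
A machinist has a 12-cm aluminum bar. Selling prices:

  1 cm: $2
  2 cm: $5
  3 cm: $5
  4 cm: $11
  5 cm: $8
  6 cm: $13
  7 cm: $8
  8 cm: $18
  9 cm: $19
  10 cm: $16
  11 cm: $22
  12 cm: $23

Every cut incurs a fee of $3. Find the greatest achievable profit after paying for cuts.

27

Build r[k] bottom-up: r[k] = max over allowed piece i of (p[i] + r[k−i]) − 3 per cut.
r[1] = 2
r[2] = max(2+2-3, 5+0) = 5
r[3] = max(2+5-3, 5+2-3, 5+0) = 5
r[4] = max(2+5-3, 5+5-3, 5+2-3, 11+0) = 11
r[5] = max(2+11-3, 5+5-3, 5+5-3, 11+2-3, 8+0) = 10
r[6] = max(2+10-3, 5+11-3, 5+5-3, 11+5-3, 8+2-3, 13+0) = 13
r[7] = max(2+13-3, 5+10-3, 5+11-3, …, 13+2-3, 8+0) = 13
r[8] = max(2+13-3, 5+13-3, 5+10-3, …, 8+2-3, 18+0) = 19
r[9] = max(2+19-3, 5+13-3, 5+13-3, …, 18+2-3, 19+0) = 19
r[10] = max(2+19-3, 5+19-3, 5+13-3, …, 19+2-3, 16+0) = 21
r[11] = max(2+21-3, 5+19-3, 5+19-3, …, 16+2-3, 22+0) = 22
r[12] = max(2+22-3, 5+21-3, 5+19-3, …, 22+2-3, 23+0) = 27
One optimal plan: pieces 4 + 4 + 4 (2 cuts) → $33 − $6 = $27.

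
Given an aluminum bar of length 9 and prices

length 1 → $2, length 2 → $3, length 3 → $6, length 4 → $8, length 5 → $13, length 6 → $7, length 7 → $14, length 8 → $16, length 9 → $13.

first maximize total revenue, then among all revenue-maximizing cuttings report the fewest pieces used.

Build r[k] bottom-up: r[k] = max over allowed piece i of (p[i] + r[k−i]).
r[1] = 2
r[2] = max(2+2, 3+0) = 4
r[3] = max(2+4, 3+2, 6+0) = 6
r[4] = max(2+6, 3+4, 6+2, 8+0) = 8
r[5] = max(2+8, 3+6, 6+4, 8+2, 13+0) = 13
r[6] = max(2+13, 3+8, 6+6, 8+4, 13+2, 7+0) = 15
r[7] = max(2+15, 3+13, 6+8, …, 7+2, 14+0) = 17
r[8] = max(2+17, 3+15, 6+13, …, 14+2, 16+0) = 19
r[9] = max(2+19, 3+17, 6+15, …, 16+2, 13+0) = 21
Maximum revenue is $21.
Now minimize piece count subject to staying optimal: for each k, pieces[k] = 1 + min over i with p[i]+r[k−i]=r[k] of pieces[k−i].
pieces[6] = 2
pieces[7] = 3
pieces[8] = 2
pieces[9] = 2

2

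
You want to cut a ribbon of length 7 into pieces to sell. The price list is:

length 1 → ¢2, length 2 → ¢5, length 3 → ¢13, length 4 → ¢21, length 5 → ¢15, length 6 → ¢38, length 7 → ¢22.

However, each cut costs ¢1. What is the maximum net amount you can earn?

Consider every possible first cut. net[k] is the best of p[i]+net[k−i] over all sellable i≤k, charging 1 whenever i<k.
net[1] = 2
net[2] = 5
net[3] = 13
net[4] = 21
net[5] = 22  (first piece 1, then net[4]=21)
net[6] = 38
net[7] = 39  (first piece 1, then net[6]=38)
One optimal plan: pieces 6 + 1 (1 cut) → ¢40 − ¢1 = ¢39.

39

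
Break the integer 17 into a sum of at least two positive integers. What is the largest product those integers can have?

Let g[k] be the best product for length k (with at least one cut). For each first piece i, the rest contributes max(k−i, g[k−i]).
g[2] = 1*max(1,0) = 1*1 = 1
g[3] = max(1*2, 2*1) = 2
g[4] = max(1*3, 2*2, 3*1) = 4
g[5] = max(1*4, 2*3, 3*2, 4*1) = 6
g[6] = max(1*6, 2*4, 3*3, 4*2, 5*1) = 9
g[7] = max(1*9, 2*6, 3*4, 4*3, 5*2, 6*1) = 12
g[8] = max(1*12, 2*9, 3*6, …, 6*2, 7*1) = 18
g[9] = max(1*18, 2*12, 3*9, …, 7*2, 8*1) = 27
g[10] = max(1*27, 2*18, 3*12, …, 8*2, 9*1) = 36
g[11] = max(1*36, 2*27, 3*18, …, 9*2, 10*1) = 54
g[12] = max(1*54, 2*36, 3*27, …, 10*2, 11*1) = 81
g[13] = max(1*81, 2*54, 3*36, …, 11*2, 12*1) = 108
g[14] = max(1*108, 2*81, 3*54, …, 12*2, 13*1) = 162
g[15] = max(1*162, 2*108, 3*81, …, 13*2, 14*1) = 243
g[16] = max(1*243, 2*162, 3*108, …, 14*2, 15*1) = 324
g[17] = max(1*324, 2*243, 3*162, …, 15*2, 16*1) = 486
One optimal split: 3 + 3 + 3 + 3 + 3 + 2; product 3*3*3*3*3*2 = 486.

486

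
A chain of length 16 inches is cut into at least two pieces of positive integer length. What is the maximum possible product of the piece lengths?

324

Fill f[k] for k=2..16: at each k try every first piece i and multiply by the better of (k−i) uncut or f[k−i].
f[2] = 1×max(1,0) = 1×1 = 1
f[3] = 1×max(2,1) = 1×2 = 2
f[4] = 2×max(2,1) = 2×2 = 4
f[5] = 2×max(3,2) = 2×3 = 6
f[6] = 3×max(3,2) = 3×3 = 9
f[7] = 2×max(5,6) = 2×6 = 12
f[8] = 2×max(6,9) = 2×9 = 18
f[9] = 3×max(6,9) = 3×9 = 27
f[10] = 2×max(8,18) = 2×18 = 36
f[11] = 2×max(9,27) = 2×27 = 54
f[12] = 3×max(9,27) = 3×27 = 81
f[13] = 2×max(11,54) = 2×54 = 108
f[14] = 2×max(12,81) = 2×81 = 162
f[15] = 3×max(12,81) = 3×81 = 243
f[16] = 2×max(14,162) = 2×162 = 324
One optimal split: 3 + 3 + 3 + 3 + 2 + 2; product 3×3×3×3×2×2 = 324.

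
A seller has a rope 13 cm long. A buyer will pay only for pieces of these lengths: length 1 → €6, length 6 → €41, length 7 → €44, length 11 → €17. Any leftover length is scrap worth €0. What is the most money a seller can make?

88

Consider every possible first cut. r[k] is the best of p[i]+r[k−i] over all sellable i≤k.
r[1] = 6
r[2] = 12  (first piece 1, then r[1]=6)
r[3] = 18  (first piece 1, then r[2]=12)
r[4] = 24  (first piece 1, then r[3]=18)
r[5] = 30  (first piece 1, then r[4]=24)
r[6] = max(6+30, 41+0) = 41
r[7] = max(6+41, 41+6, 44+0) = 47
r[8] = max(6+47, 41+12, 44+6) = 53
r[9] = max(6+53, 41+18, 44+12) = 59
r[10] = max(6+59, 41+24, 44+18) = 65
r[11] = max(6+65, 41+30, 44+24, 17+0) = 71
r[12] = max(6+71, 41+41, 44+30, 17+6) = 82
r[13] = max(6+82, 41+47, 44+41, 17+12) = 88
One optimal cutting: 6 + 6 + 1 → €88.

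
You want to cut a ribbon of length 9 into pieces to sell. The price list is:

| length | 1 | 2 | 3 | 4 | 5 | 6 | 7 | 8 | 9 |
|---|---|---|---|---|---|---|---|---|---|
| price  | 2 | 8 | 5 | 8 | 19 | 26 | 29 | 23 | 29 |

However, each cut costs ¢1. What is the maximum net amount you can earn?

36

Build r[k] bottom-up: r[k] = max over allowed piece i of (p[i] + r[k−i]) − 1 per cut.
r[1] = 2
r[2] = 8
r[3] = 9  (first piece 1, then r[2]=8)
r[4] = 15  (first piece 2, then r[2]=8)
r[5] = 19
r[6] = 26
r[7] = 29
r[8] = 33  (first piece 2, then r[6]=26)
r[9] = 36  (first piece 2, then r[7]=29)
One optimal plan: pieces 7 + 2 (1 cut) → ¢37 − ¢1 = ¢36.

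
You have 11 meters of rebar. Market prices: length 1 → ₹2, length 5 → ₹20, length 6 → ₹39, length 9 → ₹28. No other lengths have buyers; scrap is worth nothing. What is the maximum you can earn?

Consider every possible first cut. best[k] is the best of p[i]+best[k−i] over all sellable i≤k.
best[1] = 2
best[2] = 4  (first piece 1, then best[1]=2)
best[3] = 6  (first piece 1, then best[2]=4)
best[4] = 8  (first piece 1, then best[3]=6)
best[5] = 20
best[6] = 39
best[7] = 41  (first piece 1, then best[6]=39)
best[8] = 43  (first piece 1, then best[7]=41)
best[9] = 45  (first piece 1, then best[8]=43)
best[10] = 47  (first piece 1, then best[9]=45)
best[11] = 59  (first piece 5, then best[6]=39)
One optimal cutting: 6 + 5 → ₹59.

59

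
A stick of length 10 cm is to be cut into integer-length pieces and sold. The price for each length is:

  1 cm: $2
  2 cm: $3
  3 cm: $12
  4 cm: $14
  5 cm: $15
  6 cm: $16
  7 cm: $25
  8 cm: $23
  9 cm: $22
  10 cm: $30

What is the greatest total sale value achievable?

38

Consider every possible first cut. r[k] is the best of p[i]+r[k−i] over all sellable i≤k.
r[1] = 2
r[2] = 4  (first piece 1, then r[1]=2)
r[3] = 12
r[4] = 14  (first piece 1, then r[3]=12)
r[5] = 16  (first piece 1, then r[4]=14)
r[6] = 24  (first piece 3, then r[3]=12)
r[7] = 26  (first piece 1, then r[6]=24)
r[8] = 28  (first piece 1, then r[7]=26)
r[9] = 36  (first piece 3, then r[6]=24)
r[10] = 38  (first piece 1, then r[9]=36)
One optimal cutting: 3 + 3 + 3 + 1 → $12 + $12 + $12 + $2 = $38.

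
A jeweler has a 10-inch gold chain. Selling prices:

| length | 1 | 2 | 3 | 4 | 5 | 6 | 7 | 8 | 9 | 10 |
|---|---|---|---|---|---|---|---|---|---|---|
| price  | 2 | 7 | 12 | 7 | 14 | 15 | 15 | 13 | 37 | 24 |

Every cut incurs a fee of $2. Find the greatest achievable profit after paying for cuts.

Let net[k] be the best obtainable value from length k. For each k, try every first piece i and keep the best of price[i] + net[k−i] minus the 2 cut fee when i<k.
net[1] = 2
net[2] = 7
net[3] = 12
net[4] = 12  (first piece 1, then net[3]=12)
net[5] = 17  (first piece 2, then net[3]=12)
net[6] = 22  (first piece 3, then net[3]=12)
net[7] = 22  (first piece 1, then net[6]=22)
net[8] = 27  (first piece 2, then net[6]=22)
net[9] = 37
net[10] = 37  (first piece 1, then net[9]=37)
One optimal plan: pieces 9 + 1 (1 cut) → $39 − $2 = $37.

37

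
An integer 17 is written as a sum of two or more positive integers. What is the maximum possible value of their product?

486

Fill f[k] for k=2..17: at each k try every first piece i and multiply by the better of (k−i) uncut or f[k−i].
f[2] = 1·max(1,0) = 1·1 = 1
f[3] = max(1·2, 2·1) = 2
f[4] = max(1·3, 2·2, 3·1) = 4
f[5] = max(1·4, 2·3, 3·2, 4·1) = 6
f[6] = max(1·6, 2·4, 3·3, 4·2, 5·1) = 9
f[7] = max(1·9, 2·6, 3·4, 4·3, 5·2, 6·1) = 12
f[8] = max(1·12, 2·9, 3·6, …, 6·2, 7·1) = 18
f[9] = max(1·18, 2·12, 3·9, …, 7·2, 8·1) = 27
f[10] = max(1·27, 2·18, 3·12, …, 8·2, 9·1) = 36
f[11] = max(1·36, 2·27, 3·18, …, 9·2, 10·1) = 54
f[12] = max(1·54, 2·36, 3·27, …, 10·2, 11·1) = 81
f[13] = max(1·81, 2·54, 3·36, …, 11·2, 12·1) = 108
f[14] = max(1·108, 2·81, 3·54, …, 12·2, 13·1) = 162
f[15] = max(1·162, 2·108, 3·81, …, 13·2, 14·1) = 243
f[16] = max(1·243, 2·162, 3·108, …, 14·2, 15·1) = 324
f[17] = max(1·324, 2·243, 3·162, …, 15·2, 16·1) = 486
One optimal split: 3 + 3 + 3 + 3 + 3 + 2; product 3·3·3·3·3·2 = 486.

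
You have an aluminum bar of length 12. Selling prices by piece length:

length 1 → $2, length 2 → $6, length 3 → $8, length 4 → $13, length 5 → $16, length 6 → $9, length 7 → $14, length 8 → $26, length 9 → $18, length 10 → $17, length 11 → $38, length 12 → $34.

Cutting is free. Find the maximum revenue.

40

Build best[k] bottom-up: best[k] = max over allowed piece i of (p[i] + best[k−i]).
best[1] = 2
best[2] = max(2+2, 6+0) = 6
best[3] = max(2+6, 6+2, 8+0) = 8
best[4] = max(2+8, 6+6, 8+2, 13+0) = 13
best[5] = max(2+13, 6+8, 8+6, 13+2, 16+0) = 16
best[6] = max(2+16, 6+13, 8+8, 13+6, 16+2, 9+0) = 19
best[7] = max(2+19, 6+16, 8+13, …, 9+2, 14+0) = 22
best[8] = max(2+22, 6+19, 8+16, …, 14+2, 26+0) = 26
best[9] = max(2+26, 6+22, 8+19, …, 26+2, 18+0) = 29
best[10] = max(2+29, 6+26, 8+22, …, 18+2, 17+0) = 32
best[11] = max(2+32, 6+29, 8+26, …, 17+2, 38+0) = 38
best[12] = max(2+38, 6+32, 8+29, …, 38+2, 34+0) = 40
One optimal cutting: 11 + 1 → $38 + $2 = $40.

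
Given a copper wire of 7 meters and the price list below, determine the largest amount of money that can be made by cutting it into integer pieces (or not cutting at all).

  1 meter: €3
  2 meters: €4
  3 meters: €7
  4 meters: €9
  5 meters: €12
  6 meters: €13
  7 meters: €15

Consider every possible first cut. r[k] is the best of p[i]+r[k−i] over all sellable i≤k.
r[1] = 3
r[2] = 6  (first piece 1, then r[1]=3)
r[3] = 9  (first piece 1, then r[2]=6)
r[4] = 12  (first piece 1, then r[3]=9)
r[5] = 15  (first piece 1, then r[4]=12)
r[6] = 18  (first piece 1, then r[5]=15)
r[7] = 21  (first piece 1, then r[6]=18)
One optimal cutting: 1 + 1 + 1 + 1 + 1 + 1 + 1 → €3 + €3 + €3 + €3 + €3 + €3 + €3 = €21.

21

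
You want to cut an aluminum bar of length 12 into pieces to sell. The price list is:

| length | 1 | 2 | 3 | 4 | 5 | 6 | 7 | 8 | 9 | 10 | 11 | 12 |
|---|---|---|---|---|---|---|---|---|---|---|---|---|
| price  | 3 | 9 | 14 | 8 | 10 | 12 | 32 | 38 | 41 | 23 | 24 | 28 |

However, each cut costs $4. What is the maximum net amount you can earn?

Build v[k] bottom-up: v[k] = max over allowed piece i of (p[i] + v[k−i]) − 4 per cut.
v[1] = 3
v[2] = max(3+3-4, 9+0) = 9
v[3] = max(3+9-4, 9+3-4, 14+0) = 14
v[4] = max(3+14-4, 9+9-4, 14+3-4, 8+0) = 14
v[5] = max(3+14-4, 9+14-4, 14+9-4, 8+3-4, 10+0) = 19
v[6] = max(3+19-4, 9+14-4, 14+14-4, 8+9-4, 10+3-4, 12+0) = 24
v[7] = max(3+24-4, 9+19-4, 14+14-4, …, 12+3-4, 32+0) = 32
v[8] = max(3+32-4, 9+24-4, 14+19-4, …, 32+3-4, 38+0) = 38
v[9] = max(3+38-4, 9+32-4, 14+24-4, …, 38+3-4, 41+0) = 41
v[10] = max(3+41-4, 9+38-4, 14+32-4, …, 41+3-4, 23+0) = 43
v[11] = max(3+43-4, 9+41-4, 14+38-4, …, 23+3-4, 24+0) = 48
v[12] = max(3+48-4, 9+43-4, 14+41-4, …, 24+3-4, 28+0) = 51
One optimal plan: pieces 9 + 3 (1 cut) → $55 − $4 = $51.

51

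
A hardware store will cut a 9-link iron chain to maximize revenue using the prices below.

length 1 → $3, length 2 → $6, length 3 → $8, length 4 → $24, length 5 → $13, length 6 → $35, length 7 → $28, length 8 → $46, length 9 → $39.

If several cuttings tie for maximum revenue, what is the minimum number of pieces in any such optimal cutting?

Consider every possible first cut. r[k] is the best of p[i]+r[k−i] over all sellable i≤k.
r[1] = 3
r[2] = max(3+3, 6+0) = 6
r[3] = max(3+6, 6+3, 8+0) = 9
r[4] = max(3+9, 6+6, 8+3, 24+0) = 24
r[5] = max(3+24, 6+9, 8+6, 24+3, 13+0) = 27
r[6] = max(3+27, 6+24, 8+9, 24+6, 13+3, 35+0) = 35
r[7] = max(3+35, 6+27, 8+24, …, 35+3, 28+0) = 38
r[8] = max(3+38, 6+35, 8+27, …, 28+3, 46+0) = 48
r[9] = max(3+48, 6+38, 8+35, …, 46+3, 39+0) = 51
Maximum revenue is $51.
Now minimize piece count subject to staying optimal: for each k, pieces[k] = 1 + min over i with p[i]+r[k−i]=r[k] of pieces[k−i].
pieces[6] = 1
pieces[7] = 2
pieces[8] = 2
pieces[9] = 3

3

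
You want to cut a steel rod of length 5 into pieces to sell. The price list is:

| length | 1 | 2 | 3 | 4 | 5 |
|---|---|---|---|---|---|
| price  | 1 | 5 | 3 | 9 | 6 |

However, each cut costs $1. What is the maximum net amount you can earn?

Consider every possible first cut. net[k] is the best of p[i]+net[k−i] over all sellable i≤k, charging 1 whenever i<k.
net[1] = 1
net[2] = 5
net[3] = 5  (first piece 1, then net[2]=5)
net[4] = 9  (first piece 2, then net[2]=5)
net[5] = 9  (first piece 1, then net[4]=9)
One optimal plan: pieces 2 + 2 + 1 (2 cuts) → $11 − $2 = $9.

9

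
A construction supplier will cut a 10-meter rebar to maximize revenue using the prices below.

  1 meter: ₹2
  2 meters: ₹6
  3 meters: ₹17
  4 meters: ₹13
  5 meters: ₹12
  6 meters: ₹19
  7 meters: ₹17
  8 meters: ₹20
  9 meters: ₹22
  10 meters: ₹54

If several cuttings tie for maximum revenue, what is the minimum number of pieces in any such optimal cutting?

1

Consider every possible first cut. r[k] is the best of p[i]+r[k−i] over all sellable i≤k.
r[1] = 2
r[2] = max(2+2, 6+0) = 6
r[3] = max(2+6, 6+2, 17+0) = 17
r[4] = max(2+17, 6+6, 17+2, 13+0) = 19
r[5] = max(2+19, 6+17, 17+6, 13+2, 12+0) = 23
r[6] = max(2+23, 6+19, 17+17, 13+6, 12+2, 19+0) = 34
r[7] = max(2+34, 6+23, 17+19, …, 19+2, 17+0) = 36
r[8] = max(2+36, 6+34, 17+23, …, 17+2, 20+0) = 40
r[9] = max(2+40, 6+36, 17+34, …, 20+2, 22+0) = 51
r[10] = max(2+51, 6+40, 17+36, …, 22+2, 54+0) = 54
Maximum revenue is ₹54.
Now minimize piece count subject to staying optimal: for each k, pieces[k] = 1 + min over i with p[i]+r[k−i]=r[k] of pieces[k−i].
pieces[7] = 3
pieces[8] = 3
pieces[9] = 3
pieces[10] = 1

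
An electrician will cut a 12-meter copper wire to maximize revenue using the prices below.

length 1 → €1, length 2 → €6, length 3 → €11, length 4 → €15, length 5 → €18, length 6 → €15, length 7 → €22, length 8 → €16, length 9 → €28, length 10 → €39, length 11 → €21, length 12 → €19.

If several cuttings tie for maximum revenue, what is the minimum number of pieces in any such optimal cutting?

Build r[k] bottom-up: r[k] = max over allowed piece i of (p[i] + r[k−i]).
r[1] = 1
r[2] = max(1+1, 6+0) = 6
r[3] = max(1+6, 6+1, 11+0) = 11
r[4] = max(1+11, 6+6, 11+1, 15+0) = 15
r[5] = max(1+15, 6+11, 11+6, 15+1, 18+0) = 18
r[6] = max(1+18, 6+15, 11+11, 15+6, 18+1, 15+0) = 22
r[7] = max(1+22, 6+18, 11+15, …, 15+1, 22+0) = 26
r[8] = max(1+26, 6+22, 11+18, …, 22+1, 16+0) = 30
r[9] = max(1+30, 6+26, 11+22, …, 16+1, 28+0) = 33
r[10] = max(1+33, 6+30, 11+26, …, 28+1, 39+0) = 39
r[11] = max(1+39, 6+33, 11+30, …, 39+1, 21+0) = 41
r[12] = max(1+41, 6+39, 11+33, …, 21+1, 19+0) = 45
Maximum revenue is €45.
Now minimize piece count subject to staying optimal: for each k, pieces[k] = 1 + min over i with p[i]+r[k−i]=r[k] of pieces[k−i].
pieces[9] = 2
pieces[10] = 1
pieces[11] = 3
pieces[12] = 2

2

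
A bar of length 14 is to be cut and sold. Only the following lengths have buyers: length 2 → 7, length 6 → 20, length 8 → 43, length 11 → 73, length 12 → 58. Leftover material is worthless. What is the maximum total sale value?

Let best[k] be the best obtainable value from length k. For each k, try every first piece i and keep the best of price[i] + best[k−i].
best[1] = 0
best[2] = 7
best[3] = 7
best[4] = 14  (first piece 2, then best[2]=7)
best[5] = 14
best[6] = max(7+14, 20+0) = 21
best[7] = max(7+14, 20+0) = 21
best[8] = max(7+21, 20+7, 43+0) = 43
best[9] = max(7+21, 20+7, 43+0) = 43
best[10] = max(7+43, 20+14, 43+7) = 50
best[11] = max(7+43, 20+14, 43+7, 73+0) = 73
best[12] = max(7+50, 20+21, 43+14, 73+0, 58+0) = 73
best[13] = max(7+73, 20+21, 43+14, 73+7, 58+0) = 80
best[14] = max(7+73, 20+43, 43+21, 73+7, 58+7) = 80
One optimal cutting: pieces 11 + 2 with 1 unit of scrap → 80.

80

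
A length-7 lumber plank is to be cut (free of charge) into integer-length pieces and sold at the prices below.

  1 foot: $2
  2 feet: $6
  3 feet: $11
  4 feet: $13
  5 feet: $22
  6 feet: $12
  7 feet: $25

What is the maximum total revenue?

Build R[k] bottom-up: R[k] = max over allowed piece i of (p[i] + R[k−i]).
R[1] = 2
R[2] = 6
R[3] = 11
R[4] = 13  (first piece 1, then R[3]=11)
R[5] = 22
R[6] = 24  (first piece 1, then R[5]=22)
R[7] = 28  (first piece 2, then R[5]=22)
One optimal cutting: 5 + 2 → $22 + $6 = $28.

28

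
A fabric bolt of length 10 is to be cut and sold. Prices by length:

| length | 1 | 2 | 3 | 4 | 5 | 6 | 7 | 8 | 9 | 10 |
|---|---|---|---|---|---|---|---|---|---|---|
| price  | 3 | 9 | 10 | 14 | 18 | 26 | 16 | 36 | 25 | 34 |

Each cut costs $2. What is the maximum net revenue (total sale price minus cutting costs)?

Build v[k] bottom-up: v[k] = max over allowed piece i of (p[i] + v[k−i]) − 2 per cut.
v[1] = 3
v[2] = 9
v[3] = 10  (first piece 1, then v[2]=9)
v[4] = 16  (first piece 2, then v[2]=9)
v[5] = 18
v[6] = 26
v[7] = 27  (first piece 1, then v[6]=26)
v[8] = 36
v[9] = 37  (first piece 1, then v[8]=36)
v[10] = 43  (first piece 2, then v[8]=36)
One optimal plan: pieces 8 + 2 (1 cut) → $45 − $2 = $43.

43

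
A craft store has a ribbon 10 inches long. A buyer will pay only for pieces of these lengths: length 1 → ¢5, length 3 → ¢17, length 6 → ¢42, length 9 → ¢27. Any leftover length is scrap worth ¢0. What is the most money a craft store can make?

Consider every possible first cut. r[k] is the best of p[i]+r[k−i] over all sellable i≤k.
r[1] = 5
r[2] = 10  (first piece 1, then r[1]=5)
r[3] = 17
r[4] = 22  (first piece 1, then r[3]=17)
r[5] = 27  (first piece 1, then r[4]=22)
r[6] = 42
r[7] = 47  (first piece 1, then r[6]=42)
r[8] = 52  (first piece 1, then r[7]=47)
r[9] = 59  (first piece 3, then r[6]=42)
r[10] = 64  (first piece 1, then r[9]=59)
One optimal cutting: 6 + 3 + 1 → ¢64.

64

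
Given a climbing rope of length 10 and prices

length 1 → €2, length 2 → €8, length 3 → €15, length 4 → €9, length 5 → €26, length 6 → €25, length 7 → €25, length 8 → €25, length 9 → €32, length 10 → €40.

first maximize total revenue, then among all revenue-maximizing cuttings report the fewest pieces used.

2

Build r[k] bottom-up: r[k] = max over allowed piece i of (p[i] + r[k−i]).
r[1] = 2
r[2] = 8
r[3] = 15
r[4] = 17  (first piece 1, then r[3]=15)
r[5] = 26
r[6] = 30  (first piece 3, then r[3]=15)
r[7] = 34  (first piece 2, then r[5]=26)
r[8] = 41  (first piece 3, then r[5]=26)
r[9] = 45  (first piece 3, then r[6]=30)
r[10] = 52  (first piece 5, then r[5]=26)
Maximum revenue is €52.
Now minimize piece count subject to staying optimal: for each k, pieces[k] = 1 + min over i with p[i]+r[k−i]=r[k] of pieces[k−i].
pieces[7] = 2
pieces[8] = 2
pieces[9] = 3
pieces[10] = 2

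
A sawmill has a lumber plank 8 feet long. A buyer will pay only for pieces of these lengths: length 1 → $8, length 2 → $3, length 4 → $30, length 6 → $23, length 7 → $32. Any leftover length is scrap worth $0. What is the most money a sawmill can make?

64

Let r[k] be the best obtainable value from length k. For each k, try every first piece i and keep the best of price[i] + r[k−i].
r[1] = 8
r[2] = 16  (first piece 1, then r[1]=8)
r[3] = 24  (first piece 1, then r[2]=16)
r[4] = 32  (first piece 1, then r[3]=24)
r[5] = 40  (first piece 1, then r[4]=32)
r[6] = 48  (first piece 1, then r[5]=40)
r[7] = 56  (first piece 1, then r[6]=48)
r[8] = 64  (first piece 1, then r[7]=56)
One optimal cutting: 1 + 1 + 1 + 1 + 1 + 1 + 1 + 1 → $64.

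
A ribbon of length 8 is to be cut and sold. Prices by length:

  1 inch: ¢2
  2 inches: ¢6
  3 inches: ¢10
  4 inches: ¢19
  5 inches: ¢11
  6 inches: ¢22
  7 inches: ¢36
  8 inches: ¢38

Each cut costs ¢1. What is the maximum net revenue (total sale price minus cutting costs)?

Consider every possible first cut. r[k] is the best of p[i]+r[k−i] over all sellable i≤k, charging 1 whenever i<k.
r[1] = 2
r[2] = max(2+2-1, 6+0) = 6
r[3] = max(2+6-1, 6+2-1, 10+0) = 10
r[4] = max(2+10-1, 6+6-1, 10+2-1, 19+0) = 19
r[5] = max(2+19-1, 6+10-1, 10+6-1, 19+2-1, 11+0) = 20
r[6] = max(2+20-1, 6+19-1, 10+10-1, 19+6-1, 11+2-1, 22+0) = 24
r[7] = max(2+24-1, 6+20-1, 10+19-1, …, 22+2-1, 36+0) = 36
r[8] = max(2+36-1, 6+24-1, 10+20-1, …, 36+2-1, 38+0) = 38
Best is to make no cuts and sell whole for ¢38.

38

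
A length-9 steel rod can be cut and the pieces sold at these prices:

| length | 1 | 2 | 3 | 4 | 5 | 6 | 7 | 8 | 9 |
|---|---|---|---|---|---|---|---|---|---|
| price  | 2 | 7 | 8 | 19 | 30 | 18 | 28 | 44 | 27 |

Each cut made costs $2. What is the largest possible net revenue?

Consider every possible first cut. net[k] is the best of p[i]+net[k−i] over all sellable i≤k, charging 2 whenever i<k.
net[1] = 2
net[2] = 7
net[3] = 8
net[4] = 19
net[5] = 30
net[6] = 30  (first piece 1, then net[5]=30)
net[7] = 35  (first piece 2, then net[5]=30)
net[8] = 44
net[9] = 47  (first piece 4, then net[5]=30)
One optimal plan: pieces 5 + 4 (1 cut) → $49 − $2 = $47.

47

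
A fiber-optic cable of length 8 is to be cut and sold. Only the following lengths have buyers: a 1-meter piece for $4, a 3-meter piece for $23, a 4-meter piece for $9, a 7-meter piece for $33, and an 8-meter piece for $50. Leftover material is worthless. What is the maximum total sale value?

Consider every possible first cut. best[k] is the best of p[i]+best[k−i] over all sellable i≤k.
best[1] = 4
best[2] = 8  (first piece 1, then best[1]=4)
best[3] = 23
best[4] = 27  (first piece 1, then best[3]=23)
best[5] = 31  (first piece 1, then best[4]=27)
best[6] = 46  (first piece 3, then best[3]=23)
best[7] = 50  (first piece 1, then best[6]=46)
best[8] = 54  (first piece 1, then best[7]=50)
One optimal cutting: 3 + 3 + 1 + 1 → $54.

54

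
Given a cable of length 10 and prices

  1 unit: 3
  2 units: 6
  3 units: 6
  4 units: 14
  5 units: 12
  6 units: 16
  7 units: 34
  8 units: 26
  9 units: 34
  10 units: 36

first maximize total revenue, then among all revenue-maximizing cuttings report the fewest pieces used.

Consider every possible first cut. r[k] is the best of p[i]+r[k−i] over all sellable i≤k.
r[1] = 3
r[2] = 6  (first piece 1, then r[1]=3)
r[3] = 9  (first piece 1, then r[2]=6)
r[4] = 14
r[5] = 17  (first piece 1, then r[4]=14)
r[6] = 20  (first piece 1, then r[5]=17)
r[7] = 34
r[8] = 37  (first piece 1, then r[7]=34)
r[9] = 40  (first piece 1, then r[8]=37)
r[10] = 43  (first piece 1, then r[9]=40)
Maximum revenue is 43.
Now minimize piece count subject to staying optimal: for each k, pieces[k] = 1 + min over i with p[i]+r[k−i]=r[k] of pieces[k−i].
pieces[7] = 1
pieces[8] = 2
pieces[9] = 2
pieces[10] = 3

3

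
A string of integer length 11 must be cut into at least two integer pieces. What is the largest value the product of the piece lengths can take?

Let m[k] be the best product for length k (with at least one cut). For each first piece i, the rest contributes max(k−i, m[k−i]).
m[2] = 1·max(1,0) = 1·1 = 1
m[3] = 1·max(2,1) = 1·2 = 2
m[4] = 2·max(2,1) = 2·2 = 4
m[5] = 2·max(3,2) = 2·3 = 6
m[6] = 3·max(3,2) = 3·3 = 9
m[7] = 2·max(5,6) = 2·6 = 12
m[8] = 2·max(6,9) = 2·9 = 18
m[9] = 3·max(6,9) = 3·9 = 27
m[10] = 2·max(8,18) = 2·18 = 36
m[11] = 2·max(9,27) = 2·27 = 54
One optimal split: 3 + 3 + 3 + 2; product 3·3·3·2 = 54.

54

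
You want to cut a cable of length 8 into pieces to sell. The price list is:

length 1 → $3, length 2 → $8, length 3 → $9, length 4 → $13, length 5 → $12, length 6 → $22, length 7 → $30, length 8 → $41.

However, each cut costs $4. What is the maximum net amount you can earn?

41

Build v[k] bottom-up: v[k] = max over allowed piece i of (p[i] + v[k−i]) − 4 per cut.
v[1] = 3
v[2] = max(3+3-4, 8+0) = 8
v[3] = max(3+8-4, 8+3-4, 9+0) = 9
v[4] = max(3+9-4, 8+8-4, 9+3-4, 13+0) = 13
v[5] = max(3+13-4, 8+9-4, 9+8-4, 13+3-4, 12+0) = 13
v[6] = max(3+13-4, 8+13-4, 9+9-4, 13+8-4, 12+3-4, 22+0) = 22
v[7] = max(3+22-4, 8+13-4, 9+13-4, …, 22+3-4, 30+0) = 30
v[8] = max(3+30-4, 8+22-4, 9+13-4, …, 30+3-4, 41+0) = 41
Best is to make no cuts and sell whole for $41.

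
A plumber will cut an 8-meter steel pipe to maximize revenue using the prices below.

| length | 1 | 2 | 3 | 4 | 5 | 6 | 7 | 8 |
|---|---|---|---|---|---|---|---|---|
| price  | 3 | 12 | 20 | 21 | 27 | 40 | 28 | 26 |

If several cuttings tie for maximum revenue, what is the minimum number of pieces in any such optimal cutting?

2

Let r[k] be the best obtainable value from length k. For each k, try every first piece i and keep the best of price[i] + r[k−i].
r[1] = 3
r[2] = 12
r[3] = 20
r[4] = 24  (first piece 2, then r[2]=12)
r[5] = 32  (first piece 2, then r[3]=20)
r[6] = 40  (first piece 3, then r[3]=20)
r[7] = 44  (first piece 2, then r[5]=32)
r[8] = 52  (first piece 2, then r[6]=40)
Maximum revenue is $52.
Now minimize piece count subject to staying optimal: for each k, pieces[k] = 1 + min over i with p[i]+r[k−i]=r[k] of pieces[k−i].
pieces[5] = 2
pieces[6] = 1
pieces[7] = 3
pieces[8] = 2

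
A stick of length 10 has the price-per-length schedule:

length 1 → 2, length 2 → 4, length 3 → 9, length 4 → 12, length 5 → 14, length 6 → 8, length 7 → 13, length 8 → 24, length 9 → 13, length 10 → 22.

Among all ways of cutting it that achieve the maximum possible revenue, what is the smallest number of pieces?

3

Consider every possible first cut. r[k] is the best of p[i]+r[k−i] over all sellable i≤k.
r[1] = 2
r[2] = 4  (first piece 1, then r[1]=2)
r[3] = 9
r[4] = 12
r[5] = 14  (first piece 1, then r[4]=12)
r[6] = 18  (first piece 3, then r[3]=9)
r[7] = 21  (first piece 3, then r[4]=12)
r[8] = 24  (first piece 4, then r[4]=12)
r[9] = 27  (first piece 3, then r[6]=18)
r[10] = 30  (first piece 3, then r[7]=21)
Maximum revenue is 30.
Now minimize piece count subject to staying optimal: for each k, pieces[k] = 1 + min over i with p[i]+r[k−i]=r[k] of pieces[k−i].
pieces[7] = 2
pieces[8] = 1
pieces[9] = 3
pieces[10] = 3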